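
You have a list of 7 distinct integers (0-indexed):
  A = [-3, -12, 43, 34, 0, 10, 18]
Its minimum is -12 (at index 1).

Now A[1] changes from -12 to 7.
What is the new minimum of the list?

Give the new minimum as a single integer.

Old min = -12 (at index 1)
Change: A[1] -12 -> 7
Changed element WAS the min. Need to check: is 7 still <= all others?
  Min of remaining elements: -3
  New min = min(7, -3) = -3

Answer: -3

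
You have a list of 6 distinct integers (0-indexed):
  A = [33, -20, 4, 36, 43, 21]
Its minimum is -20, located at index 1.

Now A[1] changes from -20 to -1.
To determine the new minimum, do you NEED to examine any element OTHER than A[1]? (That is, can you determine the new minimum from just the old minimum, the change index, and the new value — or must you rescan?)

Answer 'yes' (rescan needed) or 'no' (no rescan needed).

Old min = -20 at index 1
Change at index 1: -20 -> -1
Index 1 WAS the min and new value -1 > old min -20. Must rescan other elements to find the new min.
Needs rescan: yes

Answer: yes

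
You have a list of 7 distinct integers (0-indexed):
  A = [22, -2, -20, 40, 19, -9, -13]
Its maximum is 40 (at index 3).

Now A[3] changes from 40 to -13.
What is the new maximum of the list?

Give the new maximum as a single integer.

Answer: 22

Derivation:
Old max = 40 (at index 3)
Change: A[3] 40 -> -13
Changed element WAS the max -> may need rescan.
  Max of remaining elements: 22
  New max = max(-13, 22) = 22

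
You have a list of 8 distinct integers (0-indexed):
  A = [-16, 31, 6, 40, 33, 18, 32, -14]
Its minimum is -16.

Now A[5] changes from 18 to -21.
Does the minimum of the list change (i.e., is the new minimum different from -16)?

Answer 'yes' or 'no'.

Answer: yes

Derivation:
Old min = -16
Change: A[5] 18 -> -21
Changed element was NOT the min; min changes only if -21 < -16.
New min = -21; changed? yes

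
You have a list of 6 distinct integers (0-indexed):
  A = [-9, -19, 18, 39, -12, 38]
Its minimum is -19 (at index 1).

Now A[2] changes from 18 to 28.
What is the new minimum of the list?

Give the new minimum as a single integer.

Old min = -19 (at index 1)
Change: A[2] 18 -> 28
Changed element was NOT the old min.
  New min = min(old_min, new_val) = min(-19, 28) = -19

Answer: -19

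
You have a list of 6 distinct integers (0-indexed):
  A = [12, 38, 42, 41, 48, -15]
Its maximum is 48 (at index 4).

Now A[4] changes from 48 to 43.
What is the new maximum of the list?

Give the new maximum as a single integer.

Old max = 48 (at index 4)
Change: A[4] 48 -> 43
Changed element WAS the max -> may need rescan.
  Max of remaining elements: 42
  New max = max(43, 42) = 43

Answer: 43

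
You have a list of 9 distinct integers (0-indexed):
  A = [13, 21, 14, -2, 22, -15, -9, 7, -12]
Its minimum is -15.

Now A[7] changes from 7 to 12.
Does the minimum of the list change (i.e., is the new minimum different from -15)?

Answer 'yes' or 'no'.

Old min = -15
Change: A[7] 7 -> 12
Changed element was NOT the min; min changes only if 12 < -15.
New min = -15; changed? no

Answer: no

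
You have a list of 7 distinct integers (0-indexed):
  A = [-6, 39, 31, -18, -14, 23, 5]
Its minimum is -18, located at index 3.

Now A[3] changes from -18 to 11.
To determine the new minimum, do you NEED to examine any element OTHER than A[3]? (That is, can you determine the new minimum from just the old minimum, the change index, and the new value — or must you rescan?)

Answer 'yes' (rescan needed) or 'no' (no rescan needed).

Old min = -18 at index 3
Change at index 3: -18 -> 11
Index 3 WAS the min and new value 11 > old min -18. Must rescan other elements to find the new min.
Needs rescan: yes

Answer: yes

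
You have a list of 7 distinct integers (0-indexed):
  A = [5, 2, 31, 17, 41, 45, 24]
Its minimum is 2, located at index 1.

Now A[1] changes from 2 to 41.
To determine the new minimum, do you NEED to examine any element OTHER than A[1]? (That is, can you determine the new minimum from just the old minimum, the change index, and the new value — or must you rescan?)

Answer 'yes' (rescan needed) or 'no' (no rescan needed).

Answer: yes

Derivation:
Old min = 2 at index 1
Change at index 1: 2 -> 41
Index 1 WAS the min and new value 41 > old min 2. Must rescan other elements to find the new min.
Needs rescan: yes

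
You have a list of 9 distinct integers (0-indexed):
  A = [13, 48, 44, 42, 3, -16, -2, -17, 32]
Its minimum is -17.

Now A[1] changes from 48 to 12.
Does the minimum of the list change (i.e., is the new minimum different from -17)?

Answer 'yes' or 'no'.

Old min = -17
Change: A[1] 48 -> 12
Changed element was NOT the min; min changes only if 12 < -17.
New min = -17; changed? no

Answer: no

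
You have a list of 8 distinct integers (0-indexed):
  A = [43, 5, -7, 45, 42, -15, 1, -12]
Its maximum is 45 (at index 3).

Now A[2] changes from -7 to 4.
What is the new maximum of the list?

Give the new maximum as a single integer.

Old max = 45 (at index 3)
Change: A[2] -7 -> 4
Changed element was NOT the old max.
  New max = max(old_max, new_val) = max(45, 4) = 45

Answer: 45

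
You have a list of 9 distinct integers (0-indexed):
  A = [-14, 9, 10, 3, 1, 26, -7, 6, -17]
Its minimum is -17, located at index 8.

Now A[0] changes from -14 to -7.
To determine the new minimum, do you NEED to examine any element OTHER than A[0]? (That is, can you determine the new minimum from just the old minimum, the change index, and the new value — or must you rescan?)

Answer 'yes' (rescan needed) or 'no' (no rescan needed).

Old min = -17 at index 8
Change at index 0: -14 -> -7
Index 0 was NOT the min. New min = min(-17, -7). No rescan of other elements needed.
Needs rescan: no

Answer: no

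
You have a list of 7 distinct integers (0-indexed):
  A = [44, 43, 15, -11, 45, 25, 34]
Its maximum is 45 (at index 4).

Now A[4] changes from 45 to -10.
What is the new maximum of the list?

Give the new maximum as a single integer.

Old max = 45 (at index 4)
Change: A[4] 45 -> -10
Changed element WAS the max -> may need rescan.
  Max of remaining elements: 44
  New max = max(-10, 44) = 44

Answer: 44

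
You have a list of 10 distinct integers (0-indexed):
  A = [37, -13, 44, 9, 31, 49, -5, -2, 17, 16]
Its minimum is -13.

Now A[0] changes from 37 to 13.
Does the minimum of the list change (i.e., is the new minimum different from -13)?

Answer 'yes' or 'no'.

Answer: no

Derivation:
Old min = -13
Change: A[0] 37 -> 13
Changed element was NOT the min; min changes only if 13 < -13.
New min = -13; changed? no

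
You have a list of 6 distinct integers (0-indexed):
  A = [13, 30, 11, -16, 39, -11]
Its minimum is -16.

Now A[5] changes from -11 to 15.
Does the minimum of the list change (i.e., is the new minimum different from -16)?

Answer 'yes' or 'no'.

Answer: no

Derivation:
Old min = -16
Change: A[5] -11 -> 15
Changed element was NOT the min; min changes only if 15 < -16.
New min = -16; changed? no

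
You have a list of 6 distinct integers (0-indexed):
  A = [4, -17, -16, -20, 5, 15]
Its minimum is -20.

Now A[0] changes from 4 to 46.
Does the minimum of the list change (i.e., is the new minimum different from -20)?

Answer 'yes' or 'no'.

Old min = -20
Change: A[0] 4 -> 46
Changed element was NOT the min; min changes only if 46 < -20.
New min = -20; changed? no

Answer: no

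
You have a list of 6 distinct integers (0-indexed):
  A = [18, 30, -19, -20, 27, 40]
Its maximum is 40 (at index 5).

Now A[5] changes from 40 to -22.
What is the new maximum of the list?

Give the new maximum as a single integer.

Answer: 30

Derivation:
Old max = 40 (at index 5)
Change: A[5] 40 -> -22
Changed element WAS the max -> may need rescan.
  Max of remaining elements: 30
  New max = max(-22, 30) = 30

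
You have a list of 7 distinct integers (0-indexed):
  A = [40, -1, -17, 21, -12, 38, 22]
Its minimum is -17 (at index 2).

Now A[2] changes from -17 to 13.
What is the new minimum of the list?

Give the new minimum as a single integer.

Answer: -12

Derivation:
Old min = -17 (at index 2)
Change: A[2] -17 -> 13
Changed element WAS the min. Need to check: is 13 still <= all others?
  Min of remaining elements: -12
  New min = min(13, -12) = -12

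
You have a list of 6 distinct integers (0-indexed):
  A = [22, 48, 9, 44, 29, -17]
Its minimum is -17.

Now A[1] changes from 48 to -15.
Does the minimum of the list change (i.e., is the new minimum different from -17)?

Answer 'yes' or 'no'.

Answer: no

Derivation:
Old min = -17
Change: A[1] 48 -> -15
Changed element was NOT the min; min changes only if -15 < -17.
New min = -17; changed? no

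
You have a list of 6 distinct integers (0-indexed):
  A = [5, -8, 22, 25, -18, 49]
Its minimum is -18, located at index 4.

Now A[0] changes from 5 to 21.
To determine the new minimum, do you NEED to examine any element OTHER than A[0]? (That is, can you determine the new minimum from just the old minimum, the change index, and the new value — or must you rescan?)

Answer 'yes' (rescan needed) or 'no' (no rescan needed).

Answer: no

Derivation:
Old min = -18 at index 4
Change at index 0: 5 -> 21
Index 0 was NOT the min. New min = min(-18, 21). No rescan of other elements needed.
Needs rescan: no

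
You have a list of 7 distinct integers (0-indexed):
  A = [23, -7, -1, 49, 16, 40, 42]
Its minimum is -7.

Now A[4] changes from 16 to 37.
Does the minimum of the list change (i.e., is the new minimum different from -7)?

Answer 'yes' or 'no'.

Answer: no

Derivation:
Old min = -7
Change: A[4] 16 -> 37
Changed element was NOT the min; min changes only if 37 < -7.
New min = -7; changed? no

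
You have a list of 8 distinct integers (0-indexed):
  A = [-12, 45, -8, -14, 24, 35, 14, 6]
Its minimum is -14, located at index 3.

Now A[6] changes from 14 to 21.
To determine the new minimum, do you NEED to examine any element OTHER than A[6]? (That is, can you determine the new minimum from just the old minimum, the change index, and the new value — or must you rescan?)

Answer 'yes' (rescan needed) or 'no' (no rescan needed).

Answer: no

Derivation:
Old min = -14 at index 3
Change at index 6: 14 -> 21
Index 6 was NOT the min. New min = min(-14, 21). No rescan of other elements needed.
Needs rescan: no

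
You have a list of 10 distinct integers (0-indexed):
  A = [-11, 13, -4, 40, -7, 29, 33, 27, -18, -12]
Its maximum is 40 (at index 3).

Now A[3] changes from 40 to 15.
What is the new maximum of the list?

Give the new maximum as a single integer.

Old max = 40 (at index 3)
Change: A[3] 40 -> 15
Changed element WAS the max -> may need rescan.
  Max of remaining elements: 33
  New max = max(15, 33) = 33

Answer: 33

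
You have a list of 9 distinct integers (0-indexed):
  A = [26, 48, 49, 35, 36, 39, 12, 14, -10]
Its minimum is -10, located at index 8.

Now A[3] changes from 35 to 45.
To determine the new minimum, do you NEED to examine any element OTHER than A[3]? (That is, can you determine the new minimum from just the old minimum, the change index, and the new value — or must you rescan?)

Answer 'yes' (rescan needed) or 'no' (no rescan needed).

Old min = -10 at index 8
Change at index 3: 35 -> 45
Index 3 was NOT the min. New min = min(-10, 45). No rescan of other elements needed.
Needs rescan: no

Answer: no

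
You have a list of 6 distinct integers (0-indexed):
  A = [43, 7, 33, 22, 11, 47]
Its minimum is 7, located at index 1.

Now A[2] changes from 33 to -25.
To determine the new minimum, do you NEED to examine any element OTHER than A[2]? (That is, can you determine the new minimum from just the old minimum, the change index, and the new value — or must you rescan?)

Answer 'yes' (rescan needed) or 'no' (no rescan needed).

Answer: no

Derivation:
Old min = 7 at index 1
Change at index 2: 33 -> -25
Index 2 was NOT the min. New min = min(7, -25). No rescan of other elements needed.
Needs rescan: no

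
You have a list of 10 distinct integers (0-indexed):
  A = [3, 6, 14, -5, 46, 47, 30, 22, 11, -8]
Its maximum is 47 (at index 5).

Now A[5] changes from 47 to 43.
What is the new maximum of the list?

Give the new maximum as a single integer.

Old max = 47 (at index 5)
Change: A[5] 47 -> 43
Changed element WAS the max -> may need rescan.
  Max of remaining elements: 46
  New max = max(43, 46) = 46

Answer: 46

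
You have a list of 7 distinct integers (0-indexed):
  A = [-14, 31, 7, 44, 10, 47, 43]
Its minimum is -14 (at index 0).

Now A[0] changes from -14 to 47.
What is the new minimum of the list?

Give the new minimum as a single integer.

Old min = -14 (at index 0)
Change: A[0] -14 -> 47
Changed element WAS the min. Need to check: is 47 still <= all others?
  Min of remaining elements: 7
  New min = min(47, 7) = 7

Answer: 7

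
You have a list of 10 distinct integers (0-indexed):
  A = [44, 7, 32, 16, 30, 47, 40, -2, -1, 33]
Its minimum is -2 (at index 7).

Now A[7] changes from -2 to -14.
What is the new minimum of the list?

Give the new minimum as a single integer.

Answer: -14

Derivation:
Old min = -2 (at index 7)
Change: A[7] -2 -> -14
Changed element WAS the min. Need to check: is -14 still <= all others?
  Min of remaining elements: -1
  New min = min(-14, -1) = -14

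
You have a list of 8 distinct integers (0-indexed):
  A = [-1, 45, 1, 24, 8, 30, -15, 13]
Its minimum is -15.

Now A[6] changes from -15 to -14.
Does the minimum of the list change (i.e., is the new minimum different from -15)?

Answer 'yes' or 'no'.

Old min = -15
Change: A[6] -15 -> -14
Changed element was the min; new min must be rechecked.
New min = -14; changed? yes

Answer: yes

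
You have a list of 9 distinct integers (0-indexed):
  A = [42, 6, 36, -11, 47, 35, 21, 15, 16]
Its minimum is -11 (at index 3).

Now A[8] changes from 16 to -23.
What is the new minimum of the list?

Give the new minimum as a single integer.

Old min = -11 (at index 3)
Change: A[8] 16 -> -23
Changed element was NOT the old min.
  New min = min(old_min, new_val) = min(-11, -23) = -23

Answer: -23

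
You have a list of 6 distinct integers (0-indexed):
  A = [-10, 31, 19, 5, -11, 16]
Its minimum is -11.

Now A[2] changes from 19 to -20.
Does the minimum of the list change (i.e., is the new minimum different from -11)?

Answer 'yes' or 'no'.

Old min = -11
Change: A[2] 19 -> -20
Changed element was NOT the min; min changes only if -20 < -11.
New min = -20; changed? yes

Answer: yes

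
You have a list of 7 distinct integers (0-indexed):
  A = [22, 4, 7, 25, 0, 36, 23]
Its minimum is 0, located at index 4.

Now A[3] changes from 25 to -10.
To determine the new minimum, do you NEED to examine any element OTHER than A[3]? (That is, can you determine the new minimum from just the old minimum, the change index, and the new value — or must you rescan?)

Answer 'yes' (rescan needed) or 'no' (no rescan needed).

Old min = 0 at index 4
Change at index 3: 25 -> -10
Index 3 was NOT the min. New min = min(0, -10). No rescan of other elements needed.
Needs rescan: no

Answer: no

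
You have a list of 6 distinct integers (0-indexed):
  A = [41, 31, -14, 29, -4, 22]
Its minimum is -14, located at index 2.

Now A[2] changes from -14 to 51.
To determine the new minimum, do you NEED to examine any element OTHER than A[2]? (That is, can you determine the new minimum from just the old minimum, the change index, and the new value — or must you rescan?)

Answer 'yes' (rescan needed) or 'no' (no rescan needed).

Old min = -14 at index 2
Change at index 2: -14 -> 51
Index 2 WAS the min and new value 51 > old min -14. Must rescan other elements to find the new min.
Needs rescan: yes

Answer: yes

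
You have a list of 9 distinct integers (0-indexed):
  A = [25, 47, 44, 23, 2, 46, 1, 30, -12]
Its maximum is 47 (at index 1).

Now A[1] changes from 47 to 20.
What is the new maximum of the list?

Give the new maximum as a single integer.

Old max = 47 (at index 1)
Change: A[1] 47 -> 20
Changed element WAS the max -> may need rescan.
  Max of remaining elements: 46
  New max = max(20, 46) = 46

Answer: 46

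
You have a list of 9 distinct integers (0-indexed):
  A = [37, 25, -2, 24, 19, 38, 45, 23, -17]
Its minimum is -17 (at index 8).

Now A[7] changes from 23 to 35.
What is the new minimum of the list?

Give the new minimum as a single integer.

Old min = -17 (at index 8)
Change: A[7] 23 -> 35
Changed element was NOT the old min.
  New min = min(old_min, new_val) = min(-17, 35) = -17

Answer: -17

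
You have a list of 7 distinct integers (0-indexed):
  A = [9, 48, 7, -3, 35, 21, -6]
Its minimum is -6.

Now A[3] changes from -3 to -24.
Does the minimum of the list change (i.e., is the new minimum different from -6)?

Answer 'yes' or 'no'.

Old min = -6
Change: A[3] -3 -> -24
Changed element was NOT the min; min changes only if -24 < -6.
New min = -24; changed? yes

Answer: yes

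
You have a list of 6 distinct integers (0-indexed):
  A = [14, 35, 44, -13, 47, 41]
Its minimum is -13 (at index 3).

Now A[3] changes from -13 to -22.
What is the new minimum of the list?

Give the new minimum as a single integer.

Answer: -22

Derivation:
Old min = -13 (at index 3)
Change: A[3] -13 -> -22
Changed element WAS the min. Need to check: is -22 still <= all others?
  Min of remaining elements: 14
  New min = min(-22, 14) = -22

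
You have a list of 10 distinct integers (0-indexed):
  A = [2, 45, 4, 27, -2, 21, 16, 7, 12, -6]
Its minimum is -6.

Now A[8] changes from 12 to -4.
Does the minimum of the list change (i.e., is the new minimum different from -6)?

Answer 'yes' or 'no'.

Answer: no

Derivation:
Old min = -6
Change: A[8] 12 -> -4
Changed element was NOT the min; min changes only if -4 < -6.
New min = -6; changed? no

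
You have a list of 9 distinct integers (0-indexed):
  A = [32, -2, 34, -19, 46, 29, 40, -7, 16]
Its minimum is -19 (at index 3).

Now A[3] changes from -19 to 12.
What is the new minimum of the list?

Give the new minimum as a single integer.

Answer: -7

Derivation:
Old min = -19 (at index 3)
Change: A[3] -19 -> 12
Changed element WAS the min. Need to check: is 12 still <= all others?
  Min of remaining elements: -7
  New min = min(12, -7) = -7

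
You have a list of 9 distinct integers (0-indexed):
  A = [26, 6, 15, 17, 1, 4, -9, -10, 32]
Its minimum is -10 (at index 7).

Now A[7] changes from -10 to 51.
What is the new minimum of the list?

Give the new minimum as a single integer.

Answer: -9

Derivation:
Old min = -10 (at index 7)
Change: A[7] -10 -> 51
Changed element WAS the min. Need to check: is 51 still <= all others?
  Min of remaining elements: -9
  New min = min(51, -9) = -9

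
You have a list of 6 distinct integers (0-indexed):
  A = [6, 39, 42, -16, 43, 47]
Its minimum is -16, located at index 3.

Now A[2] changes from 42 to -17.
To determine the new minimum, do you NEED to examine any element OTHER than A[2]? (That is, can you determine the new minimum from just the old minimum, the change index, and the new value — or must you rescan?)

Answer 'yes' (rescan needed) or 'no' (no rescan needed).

Old min = -16 at index 3
Change at index 2: 42 -> -17
Index 2 was NOT the min. New min = min(-16, -17). No rescan of other elements needed.
Needs rescan: no

Answer: no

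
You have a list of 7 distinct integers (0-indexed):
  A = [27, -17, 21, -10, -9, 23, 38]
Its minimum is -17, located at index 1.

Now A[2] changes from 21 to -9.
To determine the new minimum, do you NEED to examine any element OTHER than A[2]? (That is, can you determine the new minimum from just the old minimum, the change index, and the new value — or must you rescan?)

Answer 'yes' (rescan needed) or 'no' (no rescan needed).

Answer: no

Derivation:
Old min = -17 at index 1
Change at index 2: 21 -> -9
Index 2 was NOT the min. New min = min(-17, -9). No rescan of other elements needed.
Needs rescan: no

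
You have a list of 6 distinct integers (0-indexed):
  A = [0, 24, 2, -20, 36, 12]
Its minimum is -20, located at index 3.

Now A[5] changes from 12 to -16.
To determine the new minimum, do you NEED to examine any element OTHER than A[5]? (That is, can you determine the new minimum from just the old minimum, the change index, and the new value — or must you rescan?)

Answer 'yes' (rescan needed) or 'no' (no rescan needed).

Answer: no

Derivation:
Old min = -20 at index 3
Change at index 5: 12 -> -16
Index 5 was NOT the min. New min = min(-20, -16). No rescan of other elements needed.
Needs rescan: no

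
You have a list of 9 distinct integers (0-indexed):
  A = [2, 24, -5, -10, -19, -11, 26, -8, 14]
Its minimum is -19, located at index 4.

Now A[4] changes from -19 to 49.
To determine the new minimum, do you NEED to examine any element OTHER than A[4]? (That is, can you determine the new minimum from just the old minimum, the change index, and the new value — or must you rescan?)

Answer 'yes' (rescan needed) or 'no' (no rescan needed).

Answer: yes

Derivation:
Old min = -19 at index 4
Change at index 4: -19 -> 49
Index 4 WAS the min and new value 49 > old min -19. Must rescan other elements to find the new min.
Needs rescan: yes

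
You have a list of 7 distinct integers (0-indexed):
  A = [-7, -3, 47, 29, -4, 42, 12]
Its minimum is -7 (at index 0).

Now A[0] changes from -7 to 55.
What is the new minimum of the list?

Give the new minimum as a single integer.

Answer: -4

Derivation:
Old min = -7 (at index 0)
Change: A[0] -7 -> 55
Changed element WAS the min. Need to check: is 55 still <= all others?
  Min of remaining elements: -4
  New min = min(55, -4) = -4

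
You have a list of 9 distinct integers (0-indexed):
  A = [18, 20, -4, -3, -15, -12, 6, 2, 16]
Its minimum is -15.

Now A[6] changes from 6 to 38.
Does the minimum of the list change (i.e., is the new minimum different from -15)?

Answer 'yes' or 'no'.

Old min = -15
Change: A[6] 6 -> 38
Changed element was NOT the min; min changes only if 38 < -15.
New min = -15; changed? no

Answer: no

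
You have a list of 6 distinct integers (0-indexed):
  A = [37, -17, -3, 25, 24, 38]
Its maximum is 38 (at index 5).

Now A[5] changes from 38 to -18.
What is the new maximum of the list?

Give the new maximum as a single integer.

Answer: 37

Derivation:
Old max = 38 (at index 5)
Change: A[5] 38 -> -18
Changed element WAS the max -> may need rescan.
  Max of remaining elements: 37
  New max = max(-18, 37) = 37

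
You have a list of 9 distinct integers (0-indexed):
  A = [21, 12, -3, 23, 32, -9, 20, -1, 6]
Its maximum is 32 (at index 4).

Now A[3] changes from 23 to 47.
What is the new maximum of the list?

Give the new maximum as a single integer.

Answer: 47

Derivation:
Old max = 32 (at index 4)
Change: A[3] 23 -> 47
Changed element was NOT the old max.
  New max = max(old_max, new_val) = max(32, 47) = 47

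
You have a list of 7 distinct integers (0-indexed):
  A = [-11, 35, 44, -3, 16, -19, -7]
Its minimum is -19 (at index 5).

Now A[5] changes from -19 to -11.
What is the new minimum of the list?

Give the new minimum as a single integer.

Old min = -19 (at index 5)
Change: A[5] -19 -> -11
Changed element WAS the min. Need to check: is -11 still <= all others?
  Min of remaining elements: -11
  New min = min(-11, -11) = -11

Answer: -11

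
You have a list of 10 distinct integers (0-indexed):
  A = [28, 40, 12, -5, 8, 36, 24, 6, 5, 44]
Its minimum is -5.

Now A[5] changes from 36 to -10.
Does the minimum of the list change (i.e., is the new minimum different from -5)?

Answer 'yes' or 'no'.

Old min = -5
Change: A[5] 36 -> -10
Changed element was NOT the min; min changes only if -10 < -5.
New min = -10; changed? yes

Answer: yes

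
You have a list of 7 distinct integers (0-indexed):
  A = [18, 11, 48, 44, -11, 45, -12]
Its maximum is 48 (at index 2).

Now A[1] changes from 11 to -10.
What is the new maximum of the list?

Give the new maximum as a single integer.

Answer: 48

Derivation:
Old max = 48 (at index 2)
Change: A[1] 11 -> -10
Changed element was NOT the old max.
  New max = max(old_max, new_val) = max(48, -10) = 48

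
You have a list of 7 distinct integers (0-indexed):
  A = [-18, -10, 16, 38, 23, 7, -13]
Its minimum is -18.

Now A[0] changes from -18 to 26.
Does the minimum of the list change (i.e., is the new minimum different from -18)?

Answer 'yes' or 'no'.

Old min = -18
Change: A[0] -18 -> 26
Changed element was the min; new min must be rechecked.
New min = -13; changed? yes

Answer: yes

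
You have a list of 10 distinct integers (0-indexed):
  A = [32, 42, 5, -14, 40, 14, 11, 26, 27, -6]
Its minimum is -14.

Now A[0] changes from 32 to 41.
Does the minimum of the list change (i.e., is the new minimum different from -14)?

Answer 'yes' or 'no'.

Old min = -14
Change: A[0] 32 -> 41
Changed element was NOT the min; min changes only if 41 < -14.
New min = -14; changed? no

Answer: no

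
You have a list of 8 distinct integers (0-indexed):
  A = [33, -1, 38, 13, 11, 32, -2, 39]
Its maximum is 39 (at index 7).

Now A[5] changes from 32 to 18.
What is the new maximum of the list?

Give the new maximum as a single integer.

Answer: 39

Derivation:
Old max = 39 (at index 7)
Change: A[5] 32 -> 18
Changed element was NOT the old max.
  New max = max(old_max, new_val) = max(39, 18) = 39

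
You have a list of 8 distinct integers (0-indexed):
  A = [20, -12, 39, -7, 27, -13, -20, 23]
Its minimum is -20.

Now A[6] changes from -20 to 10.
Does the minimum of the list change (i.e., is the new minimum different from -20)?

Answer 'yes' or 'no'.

Answer: yes

Derivation:
Old min = -20
Change: A[6] -20 -> 10
Changed element was the min; new min must be rechecked.
New min = -13; changed? yes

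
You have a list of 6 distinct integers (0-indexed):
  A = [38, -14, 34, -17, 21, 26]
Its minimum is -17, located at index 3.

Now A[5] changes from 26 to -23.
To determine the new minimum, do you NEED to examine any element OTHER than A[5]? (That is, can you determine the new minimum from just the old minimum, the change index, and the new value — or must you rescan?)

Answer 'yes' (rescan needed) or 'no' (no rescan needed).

Old min = -17 at index 3
Change at index 5: 26 -> -23
Index 5 was NOT the min. New min = min(-17, -23). No rescan of other elements needed.
Needs rescan: no

Answer: no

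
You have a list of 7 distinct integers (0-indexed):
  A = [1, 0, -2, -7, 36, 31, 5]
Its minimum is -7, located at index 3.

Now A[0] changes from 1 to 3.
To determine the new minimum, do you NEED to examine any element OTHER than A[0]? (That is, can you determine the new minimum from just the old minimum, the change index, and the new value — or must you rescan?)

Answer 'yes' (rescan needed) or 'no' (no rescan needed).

Old min = -7 at index 3
Change at index 0: 1 -> 3
Index 0 was NOT the min. New min = min(-7, 3). No rescan of other elements needed.
Needs rescan: no

Answer: no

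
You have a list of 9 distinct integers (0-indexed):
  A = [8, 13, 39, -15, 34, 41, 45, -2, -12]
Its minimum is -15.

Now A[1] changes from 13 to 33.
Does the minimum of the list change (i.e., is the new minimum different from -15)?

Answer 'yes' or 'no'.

Old min = -15
Change: A[1] 13 -> 33
Changed element was NOT the min; min changes only if 33 < -15.
New min = -15; changed? no

Answer: no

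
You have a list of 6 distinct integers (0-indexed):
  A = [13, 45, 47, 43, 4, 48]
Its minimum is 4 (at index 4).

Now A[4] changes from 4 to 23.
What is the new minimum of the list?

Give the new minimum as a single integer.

Answer: 13

Derivation:
Old min = 4 (at index 4)
Change: A[4] 4 -> 23
Changed element WAS the min. Need to check: is 23 still <= all others?
  Min of remaining elements: 13
  New min = min(23, 13) = 13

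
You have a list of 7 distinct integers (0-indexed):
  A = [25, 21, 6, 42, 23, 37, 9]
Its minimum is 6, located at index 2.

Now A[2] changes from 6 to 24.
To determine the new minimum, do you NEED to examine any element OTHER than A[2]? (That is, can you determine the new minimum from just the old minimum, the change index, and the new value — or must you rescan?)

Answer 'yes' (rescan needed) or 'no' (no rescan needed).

Answer: yes

Derivation:
Old min = 6 at index 2
Change at index 2: 6 -> 24
Index 2 WAS the min and new value 24 > old min 6. Must rescan other elements to find the new min.
Needs rescan: yes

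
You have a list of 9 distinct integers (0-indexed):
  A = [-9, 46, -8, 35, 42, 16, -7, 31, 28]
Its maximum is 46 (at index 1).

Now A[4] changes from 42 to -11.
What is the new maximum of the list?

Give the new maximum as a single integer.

Answer: 46

Derivation:
Old max = 46 (at index 1)
Change: A[4] 42 -> -11
Changed element was NOT the old max.
  New max = max(old_max, new_val) = max(46, -11) = 46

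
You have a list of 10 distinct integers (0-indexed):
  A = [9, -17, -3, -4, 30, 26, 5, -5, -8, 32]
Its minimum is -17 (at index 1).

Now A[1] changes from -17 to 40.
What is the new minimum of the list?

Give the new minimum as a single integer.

Answer: -8

Derivation:
Old min = -17 (at index 1)
Change: A[1] -17 -> 40
Changed element WAS the min. Need to check: is 40 still <= all others?
  Min of remaining elements: -8
  New min = min(40, -8) = -8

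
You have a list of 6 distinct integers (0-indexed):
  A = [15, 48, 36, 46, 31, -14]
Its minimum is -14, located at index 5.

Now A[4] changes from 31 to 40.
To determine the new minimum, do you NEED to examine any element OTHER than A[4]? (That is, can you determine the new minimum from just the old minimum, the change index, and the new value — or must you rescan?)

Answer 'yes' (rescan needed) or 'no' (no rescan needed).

Old min = -14 at index 5
Change at index 4: 31 -> 40
Index 4 was NOT the min. New min = min(-14, 40). No rescan of other elements needed.
Needs rescan: no

Answer: no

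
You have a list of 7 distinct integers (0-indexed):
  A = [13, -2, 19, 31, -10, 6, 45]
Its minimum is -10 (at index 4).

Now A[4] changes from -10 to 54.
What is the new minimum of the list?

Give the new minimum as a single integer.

Old min = -10 (at index 4)
Change: A[4] -10 -> 54
Changed element WAS the min. Need to check: is 54 still <= all others?
  Min of remaining elements: -2
  New min = min(54, -2) = -2

Answer: -2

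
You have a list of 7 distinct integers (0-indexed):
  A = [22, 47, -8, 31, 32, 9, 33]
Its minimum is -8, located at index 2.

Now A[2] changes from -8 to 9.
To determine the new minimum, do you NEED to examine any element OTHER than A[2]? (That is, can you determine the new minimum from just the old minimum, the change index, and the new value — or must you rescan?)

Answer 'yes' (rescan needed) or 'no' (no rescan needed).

Old min = -8 at index 2
Change at index 2: -8 -> 9
Index 2 WAS the min and new value 9 > old min -8. Must rescan other elements to find the new min.
Needs rescan: yes

Answer: yes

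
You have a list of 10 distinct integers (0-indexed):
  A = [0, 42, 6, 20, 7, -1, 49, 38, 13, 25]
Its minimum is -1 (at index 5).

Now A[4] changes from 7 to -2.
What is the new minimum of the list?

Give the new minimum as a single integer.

Answer: -2

Derivation:
Old min = -1 (at index 5)
Change: A[4] 7 -> -2
Changed element was NOT the old min.
  New min = min(old_min, new_val) = min(-1, -2) = -2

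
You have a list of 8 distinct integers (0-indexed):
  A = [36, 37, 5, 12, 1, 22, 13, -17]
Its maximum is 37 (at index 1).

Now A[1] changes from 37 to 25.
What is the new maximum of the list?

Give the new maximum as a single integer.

Old max = 37 (at index 1)
Change: A[1] 37 -> 25
Changed element WAS the max -> may need rescan.
  Max of remaining elements: 36
  New max = max(25, 36) = 36

Answer: 36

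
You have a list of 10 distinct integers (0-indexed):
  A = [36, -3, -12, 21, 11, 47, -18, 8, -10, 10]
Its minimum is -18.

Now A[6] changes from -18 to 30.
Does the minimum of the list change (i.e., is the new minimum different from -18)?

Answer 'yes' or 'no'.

Old min = -18
Change: A[6] -18 -> 30
Changed element was the min; new min must be rechecked.
New min = -12; changed? yes

Answer: yes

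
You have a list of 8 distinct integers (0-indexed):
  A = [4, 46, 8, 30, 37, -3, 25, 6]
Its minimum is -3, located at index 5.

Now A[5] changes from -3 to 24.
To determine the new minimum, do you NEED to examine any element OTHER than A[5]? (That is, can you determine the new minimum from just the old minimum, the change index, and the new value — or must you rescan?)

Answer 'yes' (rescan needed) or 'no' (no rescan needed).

Old min = -3 at index 5
Change at index 5: -3 -> 24
Index 5 WAS the min and new value 24 > old min -3. Must rescan other elements to find the new min.
Needs rescan: yes

Answer: yes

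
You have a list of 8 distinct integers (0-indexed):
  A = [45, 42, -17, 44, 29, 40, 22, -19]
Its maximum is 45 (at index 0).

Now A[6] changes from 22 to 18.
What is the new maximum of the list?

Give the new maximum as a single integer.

Old max = 45 (at index 0)
Change: A[6] 22 -> 18
Changed element was NOT the old max.
  New max = max(old_max, new_val) = max(45, 18) = 45

Answer: 45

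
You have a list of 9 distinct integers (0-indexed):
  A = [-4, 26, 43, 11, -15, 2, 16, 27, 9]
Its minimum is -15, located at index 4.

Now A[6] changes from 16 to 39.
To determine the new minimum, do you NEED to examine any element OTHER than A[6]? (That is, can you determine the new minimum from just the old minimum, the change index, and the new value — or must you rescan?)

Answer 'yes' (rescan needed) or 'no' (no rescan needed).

Answer: no

Derivation:
Old min = -15 at index 4
Change at index 6: 16 -> 39
Index 6 was NOT the min. New min = min(-15, 39). No rescan of other elements needed.
Needs rescan: no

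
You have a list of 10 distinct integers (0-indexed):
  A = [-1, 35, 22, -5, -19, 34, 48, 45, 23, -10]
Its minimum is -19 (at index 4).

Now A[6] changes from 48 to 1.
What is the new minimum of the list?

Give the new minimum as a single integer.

Answer: -19

Derivation:
Old min = -19 (at index 4)
Change: A[6] 48 -> 1
Changed element was NOT the old min.
  New min = min(old_min, new_val) = min(-19, 1) = -19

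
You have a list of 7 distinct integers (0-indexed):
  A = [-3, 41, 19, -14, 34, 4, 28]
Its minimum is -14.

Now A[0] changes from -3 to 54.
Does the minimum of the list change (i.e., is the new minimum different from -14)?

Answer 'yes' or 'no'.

Answer: no

Derivation:
Old min = -14
Change: A[0] -3 -> 54
Changed element was NOT the min; min changes only if 54 < -14.
New min = -14; changed? no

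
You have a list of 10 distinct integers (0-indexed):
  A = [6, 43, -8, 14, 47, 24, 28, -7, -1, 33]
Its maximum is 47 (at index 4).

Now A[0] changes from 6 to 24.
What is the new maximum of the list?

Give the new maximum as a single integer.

Answer: 47

Derivation:
Old max = 47 (at index 4)
Change: A[0] 6 -> 24
Changed element was NOT the old max.
  New max = max(old_max, new_val) = max(47, 24) = 47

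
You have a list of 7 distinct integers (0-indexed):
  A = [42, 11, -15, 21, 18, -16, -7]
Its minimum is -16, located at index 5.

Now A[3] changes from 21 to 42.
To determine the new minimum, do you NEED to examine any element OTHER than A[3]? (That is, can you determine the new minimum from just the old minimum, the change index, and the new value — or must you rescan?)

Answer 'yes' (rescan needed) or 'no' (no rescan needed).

Answer: no

Derivation:
Old min = -16 at index 5
Change at index 3: 21 -> 42
Index 3 was NOT the min. New min = min(-16, 42). No rescan of other elements needed.
Needs rescan: no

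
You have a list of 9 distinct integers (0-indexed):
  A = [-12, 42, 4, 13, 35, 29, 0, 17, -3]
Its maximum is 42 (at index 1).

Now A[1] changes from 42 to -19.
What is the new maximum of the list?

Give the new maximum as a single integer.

Answer: 35

Derivation:
Old max = 42 (at index 1)
Change: A[1] 42 -> -19
Changed element WAS the max -> may need rescan.
  Max of remaining elements: 35
  New max = max(-19, 35) = 35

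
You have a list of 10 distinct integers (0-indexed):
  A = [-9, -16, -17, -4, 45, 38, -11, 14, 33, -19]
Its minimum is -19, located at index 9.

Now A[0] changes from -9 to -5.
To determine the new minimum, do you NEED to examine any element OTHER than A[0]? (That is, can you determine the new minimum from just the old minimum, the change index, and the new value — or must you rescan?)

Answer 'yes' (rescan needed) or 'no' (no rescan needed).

Answer: no

Derivation:
Old min = -19 at index 9
Change at index 0: -9 -> -5
Index 0 was NOT the min. New min = min(-19, -5). No rescan of other elements needed.
Needs rescan: no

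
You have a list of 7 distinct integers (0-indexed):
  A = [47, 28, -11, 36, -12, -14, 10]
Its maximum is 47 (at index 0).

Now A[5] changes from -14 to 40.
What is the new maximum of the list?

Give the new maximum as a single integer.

Old max = 47 (at index 0)
Change: A[5] -14 -> 40
Changed element was NOT the old max.
  New max = max(old_max, new_val) = max(47, 40) = 47

Answer: 47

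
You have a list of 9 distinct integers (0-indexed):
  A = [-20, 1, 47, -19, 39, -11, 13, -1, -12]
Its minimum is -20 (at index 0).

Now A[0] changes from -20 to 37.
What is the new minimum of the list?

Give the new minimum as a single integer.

Answer: -19

Derivation:
Old min = -20 (at index 0)
Change: A[0] -20 -> 37
Changed element WAS the min. Need to check: is 37 still <= all others?
  Min of remaining elements: -19
  New min = min(37, -19) = -19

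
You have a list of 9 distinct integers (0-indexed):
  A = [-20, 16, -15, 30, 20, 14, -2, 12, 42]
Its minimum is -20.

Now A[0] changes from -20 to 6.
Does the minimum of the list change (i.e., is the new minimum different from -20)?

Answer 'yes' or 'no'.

Old min = -20
Change: A[0] -20 -> 6
Changed element was the min; new min must be rechecked.
New min = -15; changed? yes

Answer: yes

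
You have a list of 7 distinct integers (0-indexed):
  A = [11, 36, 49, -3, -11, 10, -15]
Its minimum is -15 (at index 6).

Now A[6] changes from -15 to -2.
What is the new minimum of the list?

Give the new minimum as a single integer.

Answer: -11

Derivation:
Old min = -15 (at index 6)
Change: A[6] -15 -> -2
Changed element WAS the min. Need to check: is -2 still <= all others?
  Min of remaining elements: -11
  New min = min(-2, -11) = -11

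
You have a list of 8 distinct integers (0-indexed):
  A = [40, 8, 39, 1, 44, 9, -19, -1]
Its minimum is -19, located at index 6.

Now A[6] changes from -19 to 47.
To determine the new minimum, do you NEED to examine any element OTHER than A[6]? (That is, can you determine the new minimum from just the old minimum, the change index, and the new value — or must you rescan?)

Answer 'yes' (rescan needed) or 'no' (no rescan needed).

Old min = -19 at index 6
Change at index 6: -19 -> 47
Index 6 WAS the min and new value 47 > old min -19. Must rescan other elements to find the new min.
Needs rescan: yes

Answer: yes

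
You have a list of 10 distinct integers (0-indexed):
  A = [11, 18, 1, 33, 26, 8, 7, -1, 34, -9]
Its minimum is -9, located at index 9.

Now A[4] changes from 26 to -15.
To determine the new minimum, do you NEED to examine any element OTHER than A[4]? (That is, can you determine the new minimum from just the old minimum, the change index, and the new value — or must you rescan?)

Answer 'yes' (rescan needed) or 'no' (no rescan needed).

Answer: no

Derivation:
Old min = -9 at index 9
Change at index 4: 26 -> -15
Index 4 was NOT the min. New min = min(-9, -15). No rescan of other elements needed.
Needs rescan: no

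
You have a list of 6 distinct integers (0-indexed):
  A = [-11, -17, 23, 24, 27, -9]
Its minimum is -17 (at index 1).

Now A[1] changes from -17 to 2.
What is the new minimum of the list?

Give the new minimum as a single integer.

Answer: -11

Derivation:
Old min = -17 (at index 1)
Change: A[1] -17 -> 2
Changed element WAS the min. Need to check: is 2 still <= all others?
  Min of remaining elements: -11
  New min = min(2, -11) = -11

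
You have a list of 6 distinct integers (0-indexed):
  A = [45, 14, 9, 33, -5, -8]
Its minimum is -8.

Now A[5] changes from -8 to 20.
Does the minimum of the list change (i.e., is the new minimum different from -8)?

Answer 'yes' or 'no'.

Answer: yes

Derivation:
Old min = -8
Change: A[5] -8 -> 20
Changed element was the min; new min must be rechecked.
New min = -5; changed? yes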